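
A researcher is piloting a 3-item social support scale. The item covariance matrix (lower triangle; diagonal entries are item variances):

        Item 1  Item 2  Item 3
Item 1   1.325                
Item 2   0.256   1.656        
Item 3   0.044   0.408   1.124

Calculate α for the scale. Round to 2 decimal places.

α = 0.38

Σσ²ᵢ = 1.325 + 1.656 + 1.124 = 4.105
Sum of off-diagonal covariances = 0.708
σ²_T = 4.105 + 2 × 0.708 = 5.521
α = (k/(k−1))·(1 − Σσ²ᵢ/σ²_T) = (3/2)·(1 − 4.105/5.521) = 0.38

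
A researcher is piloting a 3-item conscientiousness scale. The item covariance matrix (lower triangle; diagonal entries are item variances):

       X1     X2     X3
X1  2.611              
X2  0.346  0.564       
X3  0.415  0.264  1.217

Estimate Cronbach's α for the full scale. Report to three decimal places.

α = 0.477

ΣVar(i) = 2.611 + 0.564 + 1.217 = 4.392
Sum of the distinct covariances = 1.025
σ²_total = 4.392 + 2 × 1.025 = 6.442
α = (k/(k−1))·(1 − ΣVar(i)/σ²_total) = (3/2)·(1 − 4.392/6.442) = 0.477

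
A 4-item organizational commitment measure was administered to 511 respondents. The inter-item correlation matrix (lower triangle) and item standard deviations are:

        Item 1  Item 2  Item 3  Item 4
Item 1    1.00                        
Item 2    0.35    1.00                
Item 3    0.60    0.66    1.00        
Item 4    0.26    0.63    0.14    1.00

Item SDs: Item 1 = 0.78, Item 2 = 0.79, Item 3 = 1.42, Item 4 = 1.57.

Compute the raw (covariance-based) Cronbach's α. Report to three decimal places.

Cronbach's α = 0.687

Σσ²ᵢ = 0.78² + 0.79² + 1.42² + 1.57² = 5.7138
Covariances σ_ij = r_ij · s_i · s_j:
  σ(Item 1,Item 2) = 0.35 × 0.78 × 0.79 = 0.2157
  σ(Item 1,Item 3) = 0.60 × 0.78 × 1.42 = 0.6646
  σ(Item 1,Item 4) = 0.26 × 0.78 × 1.57 = 0.3184
  σ(Item 2,Item 3) = 0.66 × 0.79 × 1.42 = 0.7404
  σ(Item 2,Item 4) = 0.63 × 0.79 × 1.57 = 0.7814
  σ(Item 3,Item 4) = 0.14 × 1.42 × 1.57 = 0.3121
σ²_T = Σσ²ᵢ + 2·Σσ_ij = 5.7138 + 2 × 3.0326 = 11.7790
α = (4/3)·(1 − 5.7138/11.7790) = 0.687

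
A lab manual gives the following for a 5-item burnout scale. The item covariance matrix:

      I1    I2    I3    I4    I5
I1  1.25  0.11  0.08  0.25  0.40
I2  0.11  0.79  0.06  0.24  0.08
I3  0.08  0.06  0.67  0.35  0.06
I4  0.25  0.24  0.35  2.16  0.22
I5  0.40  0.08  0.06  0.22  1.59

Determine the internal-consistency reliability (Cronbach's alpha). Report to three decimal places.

sum of item variances = 1.25 + 0.79 + 0.67 + 2.16 + 1.59 = 6.46
Sum of off-diagonal covariances = 1.85
total variance = 6.46 + 2 × 1.85 = 10.16
α = (k/(k−1))·(1 − sum of item variances/total variance) = (5/4)·(1 − 6.46/10.16) = 0.455

α = 0.455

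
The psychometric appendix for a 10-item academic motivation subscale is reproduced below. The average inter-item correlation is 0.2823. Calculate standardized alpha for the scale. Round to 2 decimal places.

Standardized α = k·r̄ / (1 + (k−1)·r̄) = 10 × 0.2823 / (1 + 9 × 0.2823)
  = 2.8230 / 3.5407 = 0.80

standardized alpha = 0.80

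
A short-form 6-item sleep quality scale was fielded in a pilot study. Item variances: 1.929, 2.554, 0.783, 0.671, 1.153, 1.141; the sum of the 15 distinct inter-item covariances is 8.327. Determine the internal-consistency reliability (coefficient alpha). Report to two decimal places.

α = 0.80

ΣVar(i) = 1.929 + 2.554 + 0.783 + 0.671 + 1.153 + 1.141 = 8.231
Sum of distinct covariances = 8.327
Var(T) = ΣVar(i) + 2·Σcov = 8.231 + 2 × 8.327 = 24.885
α = (6/5)·(1 − 8.231/24.885) = 0.80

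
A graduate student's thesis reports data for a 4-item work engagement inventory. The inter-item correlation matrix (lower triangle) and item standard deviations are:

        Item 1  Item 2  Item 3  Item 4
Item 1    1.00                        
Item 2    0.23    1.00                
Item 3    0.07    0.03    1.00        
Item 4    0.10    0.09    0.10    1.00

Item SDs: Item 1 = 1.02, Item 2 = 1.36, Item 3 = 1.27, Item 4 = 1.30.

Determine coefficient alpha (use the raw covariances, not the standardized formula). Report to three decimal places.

Σσ²ᵢ = 1.02² + 1.36² + 1.27² + 1.30² = 6.1929
Covariances σ_ij = r_ij · s_i · s_j:
  σ(Item 1,Item 2) = 0.23 × 1.02 × 1.36 = 0.3191
  σ(Item 1,Item 3) = 0.07 × 1.02 × 1.27 = 0.0907
  σ(Item 1,Item 4) = 0.10 × 1.02 × 1.30 = 0.1326
  σ(Item 2,Item 3) = 0.03 × 1.36 × 1.27 = 0.0518
  σ(Item 2,Item 4) = 0.09 × 1.36 × 1.30 = 0.1591
  σ(Item 3,Item 4) = 0.10 × 1.27 × 1.30 = 0.1651
σ²_T = Σσ²ᵢ + 2·Σσ_ij = 6.1929 + 2 × 0.9184 = 8.0297
α = (4/3)·(1 − 6.1929/8.0297) = 0.305

α = 0.305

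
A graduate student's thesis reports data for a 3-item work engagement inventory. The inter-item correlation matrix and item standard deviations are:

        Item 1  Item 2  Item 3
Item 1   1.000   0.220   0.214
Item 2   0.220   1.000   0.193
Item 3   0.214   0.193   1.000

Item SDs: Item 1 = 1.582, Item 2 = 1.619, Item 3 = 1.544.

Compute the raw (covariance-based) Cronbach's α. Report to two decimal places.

Σσ²ᵢ = 1.582² + 1.619² + 1.544² = 7.5078
Covariances σ_ij = r_ij · s_i · s_j:
  σ(Item 1,Item 2) = 0.220 × 1.582 × 1.619 = 0.5635
  σ(Item 1,Item 3) = 0.214 × 1.582 × 1.544 = 0.5227
  σ(Item 2,Item 3) = 0.193 × 1.619 × 1.544 = 0.4824
σ²_T = Σσ²ᵢ + 2·Σσ_ij = 7.5078 + 2 × 1.5686 = 10.6450
α = (3/2)·(1 − 7.5078/10.6450) = 0.44

Cronbach's α = 0.44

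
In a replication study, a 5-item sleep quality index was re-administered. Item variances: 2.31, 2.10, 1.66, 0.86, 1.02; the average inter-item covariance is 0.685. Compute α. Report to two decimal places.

α = 0.79

Σσᵢ² = 2.31 + 2.10 + 1.66 + 0.86 + 1.02 = 7.95
Sum of the 10 distinct covariances = 10 × 0.685 = 6.850
σ²_T = Σσᵢ² + 2·Σcov = 7.95 + 2 × 6.850 = 21.650
α = (5/4)·(1 − 7.95/21.650) = 0.79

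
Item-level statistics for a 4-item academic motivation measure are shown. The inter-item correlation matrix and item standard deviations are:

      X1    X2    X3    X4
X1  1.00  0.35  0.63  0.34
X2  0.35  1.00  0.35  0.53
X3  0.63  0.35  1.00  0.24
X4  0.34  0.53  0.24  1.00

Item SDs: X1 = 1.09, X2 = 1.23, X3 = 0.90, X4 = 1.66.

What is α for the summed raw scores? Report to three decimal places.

Σσ²ᵢ = 1.09² + 1.23² + 0.90² + 1.66² = 6.2666
Covariances σ_ij = r_ij · s_i · s_j:
  σ(X1,X2) = 0.35 × 1.09 × 1.23 = 0.4692
  σ(X1,X3) = 0.63 × 1.09 × 0.90 = 0.6180
  σ(X1,X4) = 0.34 × 1.09 × 1.66 = 0.6152
  σ(X2,X3) = 0.35 × 1.23 × 0.90 = 0.3875
  σ(X2,X4) = 0.53 × 1.23 × 1.66 = 1.0822
  σ(X3,X4) = 0.24 × 0.90 × 1.66 = 0.3586
σ²_T = Σσ²ᵢ + 2·Σσ_ij = 6.2666 + 2 × 3.5307 = 13.3280
α = (4/3)·(1 − 6.2666/13.3280) = 0.706

α = 0.706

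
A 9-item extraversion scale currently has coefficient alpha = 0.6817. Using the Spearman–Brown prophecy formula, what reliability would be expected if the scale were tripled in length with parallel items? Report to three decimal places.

Length factor m = 3
α' = m·α / (1 + (m−1)·α)
   = 3 × 0.6817 / (1 + (3 − 1) × 0.6817)
   = 2.0451 / 2.3634 = 0.865

predicted reliability = 0.865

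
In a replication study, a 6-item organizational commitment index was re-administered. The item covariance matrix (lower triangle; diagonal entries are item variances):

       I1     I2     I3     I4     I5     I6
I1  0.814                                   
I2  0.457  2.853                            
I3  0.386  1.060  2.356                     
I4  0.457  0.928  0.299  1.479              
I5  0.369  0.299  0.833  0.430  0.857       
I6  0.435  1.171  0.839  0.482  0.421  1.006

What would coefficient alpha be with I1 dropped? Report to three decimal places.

coefficient alpha = 0.766

Remaining items: I2, I3, I4, I5, I6 (k = 5).
Σσ²ᵢ = 2.853 + 2.356 + 1.479 + 0.857 + 1.006 = 8.551
Var(T) = 8.551 + 2 × 6.762 = 22.075
α (item deleted) = (5/4)·(1 − 8.551/22.075) = 0.766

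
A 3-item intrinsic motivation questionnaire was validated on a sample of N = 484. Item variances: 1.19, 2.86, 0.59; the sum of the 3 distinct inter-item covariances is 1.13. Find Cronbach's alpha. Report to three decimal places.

Σσᵢ² = 1.19 + 2.86 + 0.59 = 4.64
Sum of distinct covariances = 1.13
total variance = Σσᵢ² + 2·Σcov = 4.64 + 2 × 1.13 = 6.90
α = (3/2)·(1 − 4.64/6.90) = 0.491

Cronbach's alpha = 0.491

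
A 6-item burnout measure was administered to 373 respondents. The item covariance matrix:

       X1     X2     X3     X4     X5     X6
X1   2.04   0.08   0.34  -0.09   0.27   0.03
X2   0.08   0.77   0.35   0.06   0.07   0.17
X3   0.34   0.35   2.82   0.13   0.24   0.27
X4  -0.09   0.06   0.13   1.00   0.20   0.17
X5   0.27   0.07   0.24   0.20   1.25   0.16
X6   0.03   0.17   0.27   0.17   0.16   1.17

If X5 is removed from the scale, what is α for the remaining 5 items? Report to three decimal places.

α = 0.349

Remaining items: X1, X2, X3, X4, X6 (k = 5).
Σσ²ᵢ = 2.04 + 0.77 + 2.82 + 1.00 + 1.17 = 7.80
σ²_total = 7.80 + 2 × 1.51 = 10.82
α (item deleted) = (5/4)·(1 − 7.80/10.82) = 0.349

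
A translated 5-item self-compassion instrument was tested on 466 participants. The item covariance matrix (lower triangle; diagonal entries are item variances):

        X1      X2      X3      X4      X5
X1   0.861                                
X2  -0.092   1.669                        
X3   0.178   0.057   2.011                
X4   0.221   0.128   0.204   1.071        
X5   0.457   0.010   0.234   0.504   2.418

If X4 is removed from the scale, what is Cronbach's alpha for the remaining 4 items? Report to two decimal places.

α = 0.26

Remaining items: X1, X2, X3, X5 (k = 4).
ΣVar(i) = 0.861 + 1.669 + 2.011 + 2.418 = 6.959
total variance = 6.959 + 2 × 0.844 = 8.647
α (item deleted) = (4/3)·(1 − 6.959/8.647) = 0.26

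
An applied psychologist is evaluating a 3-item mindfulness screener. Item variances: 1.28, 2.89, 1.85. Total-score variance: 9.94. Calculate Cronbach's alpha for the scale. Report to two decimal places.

ΣVar(i) = 1.28 + 2.89 + 1.85 = 6.02
α = (k/(k−1))·(1 − ΣVar(i)/σ²_T) = (3/2)·(1 − 6.02/9.94) = 0.59

α = 0.59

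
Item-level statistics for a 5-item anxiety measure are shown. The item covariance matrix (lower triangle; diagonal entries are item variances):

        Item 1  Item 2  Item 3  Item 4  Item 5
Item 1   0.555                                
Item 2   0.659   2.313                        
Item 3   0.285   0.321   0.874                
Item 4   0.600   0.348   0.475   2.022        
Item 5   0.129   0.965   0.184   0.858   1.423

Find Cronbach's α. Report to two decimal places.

Σσᵢ² = 0.555 + 2.313 + 0.874 + 2.022 + 1.423 = 7.187
Sum of off-diagonal covariances = 4.824
σ²_total = 7.187 + 2 × 4.824 = 16.835
α = (k/(k−1))·(1 − Σσᵢ²/σ²_total) = (5/4)·(1 − 7.187/16.835) = 0.72

Cronbach's α = 0.72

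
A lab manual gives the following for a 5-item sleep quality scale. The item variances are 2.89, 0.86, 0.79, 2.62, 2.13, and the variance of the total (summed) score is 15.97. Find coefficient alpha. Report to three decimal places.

Σσᵢ² = 2.89 + 0.86 + 0.79 + 2.62 + 2.13 = 9.29
α = (k/(k−1))·(1 − Σσᵢ²/Var(T)) = (5/4)·(1 − 9.29/15.97) = 0.523

coefficient alpha = 0.523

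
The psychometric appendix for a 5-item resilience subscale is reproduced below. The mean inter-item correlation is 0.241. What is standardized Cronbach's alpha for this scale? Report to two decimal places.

Standardized α = k·r̄ / (1 + (k−1)·r̄) = 5 × 0.241 / (1 + 4 × 0.241)
  = 1.2050 / 1.9640 = 0.61

standardized Cronbach's alpha = 0.61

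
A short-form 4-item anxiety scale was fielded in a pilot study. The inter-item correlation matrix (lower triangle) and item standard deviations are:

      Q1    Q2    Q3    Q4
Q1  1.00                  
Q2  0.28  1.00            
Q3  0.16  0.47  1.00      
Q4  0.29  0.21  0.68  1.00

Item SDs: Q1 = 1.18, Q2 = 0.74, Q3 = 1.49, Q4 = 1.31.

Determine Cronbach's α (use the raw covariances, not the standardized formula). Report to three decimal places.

α = 0.676

Σσ²ᵢ = 1.18² + 0.74² + 1.49² + 1.31² = 5.8762
Covariances σ_ij = r_ij · s_i · s_j:
  σ(Q1,Q2) = 0.28 × 1.18 × 0.74 = 0.2445
  σ(Q1,Q3) = 0.16 × 1.18 × 1.49 = 0.2813
  σ(Q1,Q4) = 0.29 × 1.18 × 1.31 = 0.4483
  σ(Q2,Q3) = 0.47 × 0.74 × 1.49 = 0.5182
  σ(Q2,Q4) = 0.21 × 0.74 × 1.31 = 0.2036
  σ(Q3,Q4) = 0.68 × 1.49 × 1.31 = 1.3273
σ²_T = Σσ²ᵢ + 2·Σσ_ij = 5.8762 + 2 × 3.0232 = 11.9226
α = (4/3)·(1 − 5.8762/11.9226) = 0.676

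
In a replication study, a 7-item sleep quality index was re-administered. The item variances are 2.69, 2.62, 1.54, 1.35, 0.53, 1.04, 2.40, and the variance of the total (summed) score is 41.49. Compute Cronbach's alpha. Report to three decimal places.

Σσᵢ² = 2.69 + 2.62 + 1.54 + 1.35 + 0.53 + 1.04 + 2.40 = 12.17
α = (k/(k−1))·(1 − Σσᵢ²/σ²_total) = (7/6)·(1 − 12.17/41.49) = 0.824

α = 0.824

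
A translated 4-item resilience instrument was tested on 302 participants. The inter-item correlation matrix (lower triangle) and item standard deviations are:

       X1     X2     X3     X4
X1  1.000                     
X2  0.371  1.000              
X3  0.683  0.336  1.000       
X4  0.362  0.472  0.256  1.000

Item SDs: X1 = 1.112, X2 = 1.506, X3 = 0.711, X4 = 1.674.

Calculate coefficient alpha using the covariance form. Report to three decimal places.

Σσ²ᵢ = 1.112² + 1.506² + 0.711² + 1.674² = 6.8124
Covariances σ_ij = r_ij · s_i · s_j:
  σ(X1,X2) = 0.371 × 1.112 × 1.506 = 0.6213
  σ(X1,X3) = 0.683 × 1.112 × 0.711 = 0.5400
  σ(X1,X4) = 0.362 × 1.112 × 1.674 = 0.6739
  σ(X2,X3) = 0.336 × 1.506 × 0.711 = 0.3598
  σ(X2,X4) = 0.472 × 1.506 × 1.674 = 1.1899
  σ(X3,X4) = 0.256 × 0.711 × 1.674 = 0.3047
σ²_T = Σσ²ᵢ + 2·Σσ_ij = 6.8124 + 2 × 3.6896 = 14.1916
α = (4/3)·(1 − 6.8124/14.1916) = 0.693

coefficient alpha = 0.693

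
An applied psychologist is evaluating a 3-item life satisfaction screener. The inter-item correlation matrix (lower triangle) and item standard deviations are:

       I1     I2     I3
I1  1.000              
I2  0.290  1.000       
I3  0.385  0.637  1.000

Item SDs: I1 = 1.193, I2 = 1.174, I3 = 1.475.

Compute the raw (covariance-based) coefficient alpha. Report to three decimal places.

coefficient alpha = 0.702

Σσ²ᵢ = 1.193² + 1.174² + 1.475² = 4.9771
Covariances σ_ij = r_ij · s_i · s_j:
  σ(I1,I2) = 0.290 × 1.193 × 1.174 = 0.4062
  σ(I1,I3) = 0.385 × 1.193 × 1.475 = 0.6775
  σ(I2,I3) = 0.637 × 1.174 × 1.475 = 1.1031
σ²_T = Σσ²ᵢ + 2·Σσ_ij = 4.9771 + 2 × 2.1868 = 9.3507
α = (3/2)·(1 − 4.9771/9.3507) = 0.702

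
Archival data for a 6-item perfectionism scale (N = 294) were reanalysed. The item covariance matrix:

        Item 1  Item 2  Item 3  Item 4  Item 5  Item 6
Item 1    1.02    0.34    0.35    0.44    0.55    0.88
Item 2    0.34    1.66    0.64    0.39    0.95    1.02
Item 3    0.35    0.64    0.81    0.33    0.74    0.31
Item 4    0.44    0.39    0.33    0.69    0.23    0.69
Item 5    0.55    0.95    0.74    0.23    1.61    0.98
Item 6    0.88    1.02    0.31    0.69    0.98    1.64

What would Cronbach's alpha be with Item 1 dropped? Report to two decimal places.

Remaining items: Item 2, Item 3, Item 4, Item 5, Item 6 (k = 5).
Σσ²ᵢ = 1.66 + 0.81 + 0.69 + 1.61 + 1.64 = 6.41
Var(T) = 6.41 + 2 × 6.28 = 18.97
α (item deleted) = (5/4)·(1 − 6.41/18.97) = 0.83

Cronbach's alpha = 0.83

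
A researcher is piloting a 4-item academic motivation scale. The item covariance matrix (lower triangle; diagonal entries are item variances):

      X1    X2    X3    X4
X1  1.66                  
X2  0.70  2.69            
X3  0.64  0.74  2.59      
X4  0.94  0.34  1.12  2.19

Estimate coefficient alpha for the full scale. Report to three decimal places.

coefficient alpha = 0.660

Σσ²ᵢ = 1.66 + 2.69 + 2.59 + 2.19 = 9.13
Sum of the distinct covariances = 4.48
σ²_total = 9.13 + 2 × 4.48 = 18.09
α = (k/(k−1))·(1 − Σσ²ᵢ/σ²_total) = (4/3)·(1 − 9.13/18.09) = 0.660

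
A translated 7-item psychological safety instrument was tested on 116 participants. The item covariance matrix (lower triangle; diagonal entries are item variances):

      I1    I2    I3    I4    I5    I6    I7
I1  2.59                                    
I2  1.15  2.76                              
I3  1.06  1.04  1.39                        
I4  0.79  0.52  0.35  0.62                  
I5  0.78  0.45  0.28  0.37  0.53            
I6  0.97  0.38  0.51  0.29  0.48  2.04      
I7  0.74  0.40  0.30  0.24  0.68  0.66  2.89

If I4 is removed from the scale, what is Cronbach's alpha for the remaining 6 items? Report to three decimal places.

Remaining items: I1, I2, I3, I5, I6, I7 (k = 6).
Σσ²ᵢ = 2.59 + 2.76 + 1.39 + 0.53 + 2.04 + 2.89 = 12.20
σ²_total = 12.20 + 2 × 9.88 = 31.96
α (item deleted) = (6/5)·(1 − 12.20/31.96) = 0.742

α = 0.742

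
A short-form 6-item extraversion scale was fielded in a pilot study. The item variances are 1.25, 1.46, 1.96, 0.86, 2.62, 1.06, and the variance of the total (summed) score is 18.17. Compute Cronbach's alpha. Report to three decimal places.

α = 0.592

Σσ²ᵢ = 1.25 + 1.46 + 1.96 + 0.86 + 2.62 + 1.06 = 9.21
α = (k/(k−1))·(1 − Σσ²ᵢ/total variance) = (6/5)·(1 − 9.21/18.17) = 0.592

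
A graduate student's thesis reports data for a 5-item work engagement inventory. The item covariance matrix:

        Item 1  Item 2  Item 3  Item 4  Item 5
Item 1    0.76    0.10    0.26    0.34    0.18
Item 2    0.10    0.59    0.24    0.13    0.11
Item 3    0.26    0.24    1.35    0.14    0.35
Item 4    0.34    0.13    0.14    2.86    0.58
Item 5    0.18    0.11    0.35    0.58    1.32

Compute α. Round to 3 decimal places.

ΣVar(i) = 0.76 + 0.59 + 1.35 + 2.86 + 1.32 = 6.88
Sum of off-diagonal covariances = 2.43
σ²_total = 6.88 + 2 × 2.43 = 11.74
α = (k/(k−1))·(1 − ΣVar(i)/σ²_total) = (5/4)·(1 − 6.88/11.74) = 0.517

α = 0.517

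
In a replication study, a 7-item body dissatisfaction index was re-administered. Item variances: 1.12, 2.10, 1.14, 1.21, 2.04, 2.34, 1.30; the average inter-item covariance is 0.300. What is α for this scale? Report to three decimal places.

α = 0.616

ΣVar(i) = 1.12 + 2.10 + 1.14 + 1.21 + 2.04 + 2.34 + 1.30 = 11.25
Sum of the 21 distinct covariances = 21 × 0.300 = 6.300
σ²_T = ΣVar(i) + 2·Σcov = 11.25 + 2 × 6.300 = 23.850
α = (7/6)·(1 − 11.25/23.850) = 0.616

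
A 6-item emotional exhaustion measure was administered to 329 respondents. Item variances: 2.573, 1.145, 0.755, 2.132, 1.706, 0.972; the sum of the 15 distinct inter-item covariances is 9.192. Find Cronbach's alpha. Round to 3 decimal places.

Cronbach's alpha = 0.797

ΣVar(i) = 2.573 + 1.145 + 0.755 + 2.132 + 1.706 + 0.972 = 9.283
Sum of distinct covariances = 9.192
Var(T) = ΣVar(i) + 2·Σcov = 9.283 + 2 × 9.192 = 27.667
α = (6/5)·(1 − 9.283/27.667) = 0.797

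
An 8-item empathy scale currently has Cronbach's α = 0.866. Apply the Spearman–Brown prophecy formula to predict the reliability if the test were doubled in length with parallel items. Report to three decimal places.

Length factor m = 2
α' = m·α / (1 + (m−1)·α)
   = 2 × 0.866 / (1 + (2 − 1) × 0.866)
   = 1.7320 / 1.8660 = 0.928

predicted reliability = 0.928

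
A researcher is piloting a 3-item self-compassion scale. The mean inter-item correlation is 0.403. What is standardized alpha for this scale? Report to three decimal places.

Standardized α = k·r̄ / (1 + (k−1)·r̄) = 3 × 0.403 / (1 + 2 × 0.403)
  = 1.2090 / 1.8060 = 0.669

standardized alpha = 0.669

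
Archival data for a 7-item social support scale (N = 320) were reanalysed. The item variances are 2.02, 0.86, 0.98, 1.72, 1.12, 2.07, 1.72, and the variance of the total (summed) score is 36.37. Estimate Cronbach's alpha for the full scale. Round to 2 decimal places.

Cronbach's alpha = 0.83

sum of item variances = 2.02 + 0.86 + 0.98 + 1.72 + 1.12 + 2.07 + 1.72 = 10.49
α = (k/(k−1))·(1 − sum of item variances/total variance) = (7/6)·(1 − 10.49/36.37) = 0.83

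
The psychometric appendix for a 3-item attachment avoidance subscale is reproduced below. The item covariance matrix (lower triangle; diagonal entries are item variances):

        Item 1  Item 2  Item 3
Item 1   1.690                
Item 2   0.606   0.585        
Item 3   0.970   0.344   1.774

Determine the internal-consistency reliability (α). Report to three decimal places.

α = 0.730

sum of item variances = 1.690 + 0.585 + 1.774 = 4.049
Σ_{i<j} σ_ij = 1.920
σ²_T = 4.049 + 2 × 1.920 = 7.889
α = (k/(k−1))·(1 − sum of item variances/σ²_T) = (3/2)·(1 − 4.049/7.889) = 0.730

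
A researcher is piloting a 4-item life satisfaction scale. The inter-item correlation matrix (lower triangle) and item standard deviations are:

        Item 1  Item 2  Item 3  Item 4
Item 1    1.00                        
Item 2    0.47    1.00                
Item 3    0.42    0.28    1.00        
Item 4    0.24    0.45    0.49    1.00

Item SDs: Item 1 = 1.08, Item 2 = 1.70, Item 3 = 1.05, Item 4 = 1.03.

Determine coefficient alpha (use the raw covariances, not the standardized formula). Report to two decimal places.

Σσ²ᵢ = 1.08² + 1.70² + 1.05² + 1.03² = 6.2198
Covariances σ_ij = r_ij · s_i · s_j:
  σ(Item 1,Item 2) = 0.47 × 1.08 × 1.70 = 0.8629
  σ(Item 1,Item 3) = 0.42 × 1.08 × 1.05 = 0.4763
  σ(Item 1,Item 4) = 0.24 × 1.08 × 1.03 = 0.2670
  σ(Item 2,Item 3) = 0.28 × 1.70 × 1.05 = 0.4998
  σ(Item 2,Item 4) = 0.45 × 1.70 × 1.03 = 0.7880
  σ(Item 3,Item 4) = 0.49 × 1.05 × 1.03 = 0.5299
σ²_T = Σσ²ᵢ + 2·Σσ_ij = 6.2198 + 2 × 3.4239 = 13.0676
α = (4/3)·(1 − 6.2198/13.0676) = 0.70

coefficient alpha = 0.70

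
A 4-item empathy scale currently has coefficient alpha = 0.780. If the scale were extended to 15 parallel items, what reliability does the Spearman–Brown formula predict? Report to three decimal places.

predicted reliability = 0.930

Length factor m = 15/4 = 3.7500
α' = m·α / (1 + (m−1)·α)
   = 15/4 × 0.780 / (1 + (15/4 − 1) × 0.780)
   = 2.9250 / 3.1450 = 0.930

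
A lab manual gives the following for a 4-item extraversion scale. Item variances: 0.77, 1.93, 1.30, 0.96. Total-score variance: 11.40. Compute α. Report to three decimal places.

ΣVar(i) = 0.77 + 1.93 + 1.30 + 0.96 = 4.96
α = (k/(k−1))·(1 − ΣVar(i)/total variance) = (4/3)·(1 − 4.96/11.40) = 0.753

α = 0.753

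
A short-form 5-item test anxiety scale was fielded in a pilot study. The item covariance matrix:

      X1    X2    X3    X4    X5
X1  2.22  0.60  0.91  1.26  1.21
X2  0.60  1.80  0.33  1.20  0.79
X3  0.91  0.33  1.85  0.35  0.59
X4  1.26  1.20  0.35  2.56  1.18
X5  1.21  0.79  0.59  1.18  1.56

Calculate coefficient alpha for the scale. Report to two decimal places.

ΣVar(i) = 2.22 + 1.80 + 1.85 + 2.56 + 1.56 = 9.99
Sum of the distinct covariances = 8.42
total variance = 9.99 + 2 × 8.42 = 26.83
α = (k/(k−1))·(1 − ΣVar(i)/total variance) = (5/4)·(1 − 9.99/26.83) = 0.78

coefficient alpha = 0.78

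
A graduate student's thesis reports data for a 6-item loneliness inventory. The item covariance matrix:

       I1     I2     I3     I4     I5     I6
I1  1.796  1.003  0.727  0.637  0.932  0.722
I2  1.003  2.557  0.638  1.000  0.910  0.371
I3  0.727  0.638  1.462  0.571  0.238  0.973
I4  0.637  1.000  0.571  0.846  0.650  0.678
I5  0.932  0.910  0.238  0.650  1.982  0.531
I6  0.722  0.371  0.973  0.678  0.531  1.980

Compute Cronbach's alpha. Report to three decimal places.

α = 0.799

ΣVar(i) = 1.796 + 2.557 + 1.462 + 0.846 + 1.982 + 1.980 = 10.623
Σ_{i<j} σ_ij = 10.581
Var(T) = 10.623 + 2 × 10.581 = 31.785
α = (k/(k−1))·(1 − ΣVar(i)/Var(T)) = (6/5)·(1 − 10.623/31.785) = 0.799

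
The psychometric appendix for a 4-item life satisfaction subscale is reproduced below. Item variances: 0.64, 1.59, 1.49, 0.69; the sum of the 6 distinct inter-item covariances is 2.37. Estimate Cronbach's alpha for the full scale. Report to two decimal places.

ΣVar(i) = 0.64 + 1.59 + 1.49 + 0.69 = 4.41
Sum of distinct covariances = 2.37
total variance = ΣVar(i) + 2·Σcov = 4.41 + 2 × 2.37 = 9.15
α = (4/3)·(1 − 4.41/9.15) = 0.69

Cronbach's alpha = 0.69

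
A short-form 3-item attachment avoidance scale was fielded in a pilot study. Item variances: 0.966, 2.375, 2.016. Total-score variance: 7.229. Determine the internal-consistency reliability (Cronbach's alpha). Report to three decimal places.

ΣVar(i) = 0.966 + 2.375 + 2.016 = 5.357
α = (k/(k−1))·(1 − ΣVar(i)/σ²_total) = (3/2)·(1 − 5.357/7.229) = 0.388

α = 0.388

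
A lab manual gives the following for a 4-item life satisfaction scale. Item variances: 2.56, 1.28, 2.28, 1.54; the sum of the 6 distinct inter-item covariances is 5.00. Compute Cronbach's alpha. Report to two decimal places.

Σσᵢ² = 2.56 + 1.28 + 2.28 + 1.54 = 7.66
Sum of distinct covariances = 5.00
σ²_total = Σσᵢ² + 2·Σcov = 7.66 + 2 × 5.00 = 17.66
α = (4/3)·(1 − 7.66/17.66) = 0.76

α = 0.76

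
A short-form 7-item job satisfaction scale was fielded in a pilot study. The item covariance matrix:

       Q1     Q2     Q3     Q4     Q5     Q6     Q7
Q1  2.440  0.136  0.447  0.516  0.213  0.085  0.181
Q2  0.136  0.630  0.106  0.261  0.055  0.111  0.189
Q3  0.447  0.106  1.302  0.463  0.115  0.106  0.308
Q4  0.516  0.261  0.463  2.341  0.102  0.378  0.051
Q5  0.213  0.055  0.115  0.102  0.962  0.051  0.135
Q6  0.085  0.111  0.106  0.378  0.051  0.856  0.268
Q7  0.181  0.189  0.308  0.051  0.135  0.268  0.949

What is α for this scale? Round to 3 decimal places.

ΣVar(i) = 2.440 + 0.630 + 1.302 + 2.341 + 0.962 + 0.856 + 0.949 = 9.480
Sum of off-diagonal covariances = 4.277
σ²_total = 9.480 + 2 × 4.277 = 18.034
α = (k/(k−1))·(1 − ΣVar(i)/σ²_total) = (7/6)·(1 − 9.480/18.034) = 0.553

α = 0.553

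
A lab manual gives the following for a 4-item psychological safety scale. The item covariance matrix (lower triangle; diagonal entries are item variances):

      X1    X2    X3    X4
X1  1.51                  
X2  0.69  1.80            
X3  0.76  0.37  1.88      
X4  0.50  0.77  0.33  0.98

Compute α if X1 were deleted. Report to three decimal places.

Remaining items: X2, X3, X4 (k = 3).
sum of item variances = 1.80 + 1.88 + 0.98 = 4.66
Var(T) = 4.66 + 2 × 1.47 = 7.60
α (item deleted) = (3/2)·(1 − 4.66/7.60) = 0.580

α = 0.580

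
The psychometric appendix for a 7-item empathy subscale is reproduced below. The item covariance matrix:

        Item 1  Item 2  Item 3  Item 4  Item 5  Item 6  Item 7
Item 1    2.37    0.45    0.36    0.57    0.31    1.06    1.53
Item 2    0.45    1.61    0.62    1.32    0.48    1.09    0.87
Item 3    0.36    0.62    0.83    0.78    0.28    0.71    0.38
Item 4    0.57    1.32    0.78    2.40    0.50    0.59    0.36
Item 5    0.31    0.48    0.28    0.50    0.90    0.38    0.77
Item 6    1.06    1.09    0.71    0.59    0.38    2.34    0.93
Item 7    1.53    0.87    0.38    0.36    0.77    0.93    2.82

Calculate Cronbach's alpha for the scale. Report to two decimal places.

ΣVar(i) = 2.37 + 1.61 + 0.83 + 2.40 + 0.90 + 2.34 + 2.82 = 13.27
Σ_{i<j} σ_ij = 14.34
σ²_total = 13.27 + 2 × 14.34 = 41.95
α = (k/(k−1))·(1 − ΣVar(i)/σ²_total) = (7/6)·(1 − 13.27/41.95) = 0.80

α = 0.80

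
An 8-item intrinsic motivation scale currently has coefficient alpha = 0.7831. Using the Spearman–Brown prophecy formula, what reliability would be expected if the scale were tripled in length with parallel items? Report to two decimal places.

predicted reliability = 0.92

Length factor m = 3
α' = m·α / (1 + (m−1)·α)
   = 3 × 0.7831 / (1 + (3 − 1) × 0.7831)
   = 2.3493 / 2.5662 = 0.92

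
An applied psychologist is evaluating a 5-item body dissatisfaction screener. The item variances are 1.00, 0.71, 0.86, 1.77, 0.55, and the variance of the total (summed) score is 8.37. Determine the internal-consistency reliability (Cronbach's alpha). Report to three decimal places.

Cronbach's alpha = 0.520

Σσ²ᵢ = 1.00 + 0.71 + 0.86 + 1.77 + 0.55 = 4.89
α = (k/(k−1))·(1 − Σσ²ᵢ/Var(T)) = (5/4)·(1 − 4.89/8.37) = 0.520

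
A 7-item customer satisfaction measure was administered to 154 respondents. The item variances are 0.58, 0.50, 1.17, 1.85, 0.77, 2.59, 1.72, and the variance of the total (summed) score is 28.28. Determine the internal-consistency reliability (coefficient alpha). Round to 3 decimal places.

ΣVar(i) = 0.58 + 0.50 + 1.17 + 1.85 + 0.77 + 2.59 + 1.72 = 9.18
α = (k/(k−1))·(1 − ΣVar(i)/Var(T)) = (7/6)·(1 − 9.18/28.28) = 0.788

α = 0.788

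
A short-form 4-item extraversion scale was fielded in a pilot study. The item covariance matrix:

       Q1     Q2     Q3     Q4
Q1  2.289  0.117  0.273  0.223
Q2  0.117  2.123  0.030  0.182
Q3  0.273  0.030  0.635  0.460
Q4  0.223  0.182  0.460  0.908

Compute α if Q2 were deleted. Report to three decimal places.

α = 0.499

Remaining items: Q1, Q3, Q4 (k = 3).
sum of item variances = 2.289 + 0.635 + 0.908 = 3.832
Var(T) = 3.832 + 2 × 0.956 = 5.744
α (item deleted) = (3/2)·(1 − 3.832/5.744) = 0.499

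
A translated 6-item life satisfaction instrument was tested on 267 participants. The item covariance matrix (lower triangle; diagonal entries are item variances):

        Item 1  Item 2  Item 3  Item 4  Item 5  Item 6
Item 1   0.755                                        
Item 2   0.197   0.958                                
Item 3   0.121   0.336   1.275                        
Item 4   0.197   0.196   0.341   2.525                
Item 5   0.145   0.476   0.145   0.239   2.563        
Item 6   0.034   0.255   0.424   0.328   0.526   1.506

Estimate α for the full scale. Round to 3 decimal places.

α = 0.543

Σσ²ᵢ = 0.755 + 0.958 + 1.275 + 2.525 + 2.563 + 1.506 = 9.582
Sum of the distinct covariances = 3.960
Var(T) = 9.582 + 2 × 3.960 = 17.502
α = (k/(k−1))·(1 − Σσ²ᵢ/Var(T)) = (6/5)·(1 − 9.582/17.502) = 0.543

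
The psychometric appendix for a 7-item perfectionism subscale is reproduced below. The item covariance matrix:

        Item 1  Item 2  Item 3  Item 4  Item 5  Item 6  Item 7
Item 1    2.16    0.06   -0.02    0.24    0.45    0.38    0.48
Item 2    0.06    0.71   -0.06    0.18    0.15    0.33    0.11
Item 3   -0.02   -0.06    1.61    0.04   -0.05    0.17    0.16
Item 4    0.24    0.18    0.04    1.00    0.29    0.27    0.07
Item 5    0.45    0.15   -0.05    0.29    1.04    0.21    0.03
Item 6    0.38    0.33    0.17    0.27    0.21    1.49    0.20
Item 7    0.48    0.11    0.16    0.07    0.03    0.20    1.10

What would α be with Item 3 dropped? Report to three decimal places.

Remaining items: Item 1, Item 2, Item 4, Item 5, Item 6, Item 7 (k = 6).
ΣVar(i) = 2.16 + 0.71 + 1.00 + 1.04 + 1.49 + 1.10 = 7.50
total variance = 7.50 + 2 × 3.45 = 14.40
α (item deleted) = (6/5)·(1 − 7.50/14.40) = 0.575

α = 0.575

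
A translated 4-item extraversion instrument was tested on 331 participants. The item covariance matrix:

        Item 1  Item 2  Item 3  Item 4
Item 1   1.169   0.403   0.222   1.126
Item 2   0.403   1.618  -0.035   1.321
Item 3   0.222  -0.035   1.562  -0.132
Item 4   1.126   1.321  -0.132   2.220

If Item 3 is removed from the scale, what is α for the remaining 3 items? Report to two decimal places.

α = 0.80

Remaining items: Item 1, Item 2, Item 4 (k = 3).
Σσᵢ² = 1.169 + 1.618 + 2.220 = 5.007
Var(T) = 5.007 + 2 × 2.850 = 10.707
α (item deleted) = (3/2)·(1 − 5.007/10.707) = 0.80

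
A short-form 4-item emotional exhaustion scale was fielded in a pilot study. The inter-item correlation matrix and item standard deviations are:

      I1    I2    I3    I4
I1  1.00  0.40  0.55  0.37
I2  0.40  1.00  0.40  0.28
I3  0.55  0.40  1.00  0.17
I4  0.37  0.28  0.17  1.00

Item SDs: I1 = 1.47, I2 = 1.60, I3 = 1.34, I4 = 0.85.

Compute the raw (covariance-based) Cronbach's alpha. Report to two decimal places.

Σσ²ᵢ = 1.47² + 1.60² + 1.34² + 0.85² = 7.2390
Covariances σ_ij = r_ij · s_i · s_j:
  σ(I1,I2) = 0.40 × 1.47 × 1.60 = 0.9408
  σ(I1,I3) = 0.55 × 1.47 × 1.34 = 1.0834
  σ(I1,I4) = 0.37 × 1.47 × 0.85 = 0.4623
  σ(I2,I3) = 0.40 × 1.60 × 1.34 = 0.8576
  σ(I2,I4) = 0.28 × 1.60 × 0.85 = 0.3808
  σ(I3,I4) = 0.17 × 1.34 × 0.85 = 0.1936
σ²_T = Σσ²ᵢ + 2·Σσ_ij = 7.2390 + 2 × 3.9185 = 15.0760
α = (4/3)·(1 − 7.2390/15.0760) = 0.69

α = 0.69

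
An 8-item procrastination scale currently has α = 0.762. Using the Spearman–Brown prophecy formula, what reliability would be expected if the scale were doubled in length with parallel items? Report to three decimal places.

predicted reliability = 0.865

Length factor m = 2
α' = m·α / (1 + (m−1)·α)
   = 2 × 0.762 / (1 + (2 − 1) × 0.762)
   = 1.5240 / 1.7620 = 0.865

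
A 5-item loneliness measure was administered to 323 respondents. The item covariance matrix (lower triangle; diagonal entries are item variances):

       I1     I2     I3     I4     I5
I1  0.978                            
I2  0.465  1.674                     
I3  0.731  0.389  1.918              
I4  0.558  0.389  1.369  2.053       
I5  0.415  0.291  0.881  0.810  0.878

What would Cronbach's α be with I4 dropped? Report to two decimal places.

α = 0.72

Remaining items: I1, I2, I3, I5 (k = 4).
ΣVar(i) = 0.978 + 1.674 + 1.918 + 0.878 = 5.448
σ²_T = 5.448 + 2 × 3.172 = 11.792
α (item deleted) = (4/3)·(1 − 5.448/11.792) = 0.72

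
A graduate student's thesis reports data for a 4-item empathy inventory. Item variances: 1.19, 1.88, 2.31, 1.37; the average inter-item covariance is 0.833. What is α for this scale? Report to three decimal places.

α = 0.796

sum of item variances = 1.19 + 1.88 + 2.31 + 1.37 = 6.75
Sum of the 6 distinct covariances = 6 × 0.833 = 4.998
Var(T) = sum of item variances + 2·Σcov = 6.75 + 2 × 4.998 = 16.746
α = (4/3)·(1 − 6.75/16.746) = 0.796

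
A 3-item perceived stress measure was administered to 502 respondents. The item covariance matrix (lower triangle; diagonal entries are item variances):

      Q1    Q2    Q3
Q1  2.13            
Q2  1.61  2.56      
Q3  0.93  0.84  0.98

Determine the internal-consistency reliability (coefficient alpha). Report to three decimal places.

coefficient alpha = 0.816

ΣVar(i) = 2.13 + 2.56 + 0.98 = 5.67
Sum of off-diagonal covariances = 3.38
total variance = 5.67 + 2 × 3.38 = 12.43
α = (k/(k−1))·(1 − ΣVar(i)/total variance) = (3/2)·(1 − 5.67/12.43) = 0.816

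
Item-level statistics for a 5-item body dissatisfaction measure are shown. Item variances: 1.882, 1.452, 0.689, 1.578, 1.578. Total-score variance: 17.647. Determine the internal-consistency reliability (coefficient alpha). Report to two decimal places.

coefficient alpha = 0.74

Σσᵢ² = 1.882 + 1.452 + 0.689 + 1.578 + 1.578 = 7.179
α = (k/(k−1))·(1 − Σσᵢ²/σ²_T) = (5/4)·(1 − 7.179/17.647) = 0.74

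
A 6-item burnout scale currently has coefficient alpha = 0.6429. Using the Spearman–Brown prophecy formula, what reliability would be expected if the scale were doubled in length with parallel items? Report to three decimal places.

Length factor m = 2
α' = m·α / (1 + (m−1)·α)
   = 2 × 0.6429 / (1 + (2 − 1) × 0.6429)
   = 1.2858 / 1.6429 = 0.783

predicted reliability = 0.783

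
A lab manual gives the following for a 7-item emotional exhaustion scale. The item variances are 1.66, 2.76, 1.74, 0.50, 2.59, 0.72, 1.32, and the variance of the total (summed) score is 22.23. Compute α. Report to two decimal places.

sum of item variances = 1.66 + 2.76 + 1.74 + 0.50 + 2.59 + 0.72 + 1.32 = 11.29
α = (k/(k−1))·(1 − sum of item variances/total variance) = (7/6)·(1 − 11.29/22.23) = 0.57

α = 0.57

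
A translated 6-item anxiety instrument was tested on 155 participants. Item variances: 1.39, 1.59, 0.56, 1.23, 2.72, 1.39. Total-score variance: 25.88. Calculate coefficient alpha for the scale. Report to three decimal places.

coefficient alpha = 0.788

Σσ²ᵢ = 1.39 + 1.59 + 0.56 + 1.23 + 2.72 + 1.39 = 8.88
α = (k/(k−1))·(1 − Σσ²ᵢ/σ²_total) = (6/5)·(1 − 8.88/25.88) = 0.788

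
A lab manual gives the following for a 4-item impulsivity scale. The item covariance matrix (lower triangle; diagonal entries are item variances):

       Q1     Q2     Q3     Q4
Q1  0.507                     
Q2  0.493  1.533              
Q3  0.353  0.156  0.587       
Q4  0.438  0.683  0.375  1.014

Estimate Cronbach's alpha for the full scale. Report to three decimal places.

Σσᵢ² = 0.507 + 1.533 + 0.587 + 1.014 = 3.641
Σ_{i<j} σ_ij = 2.498
total variance = 3.641 + 2 × 2.498 = 8.637
α = (k/(k−1))·(1 − Σσᵢ²/total variance) = (4/3)·(1 − 3.641/8.637) = 0.771

Cronbach's alpha = 0.771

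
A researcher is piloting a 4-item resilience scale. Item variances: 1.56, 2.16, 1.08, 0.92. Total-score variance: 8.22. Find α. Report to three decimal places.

Σσ²ᵢ = 1.56 + 2.16 + 1.08 + 0.92 = 5.72
α = (k/(k−1))·(1 − Σσ²ᵢ/total variance) = (4/3)·(1 − 5.72/8.22) = 0.406

α = 0.406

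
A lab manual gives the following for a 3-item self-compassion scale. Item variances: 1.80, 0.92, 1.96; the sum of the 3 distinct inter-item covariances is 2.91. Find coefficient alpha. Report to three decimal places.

sum of item variances = 1.80 + 0.92 + 1.96 = 4.68
Sum of distinct covariances = 2.91
σ²_total = sum of item variances + 2·Σcov = 4.68 + 2 × 2.91 = 10.50
α = (3/2)·(1 − 4.68/10.50) = 0.831

coefficient alpha = 0.831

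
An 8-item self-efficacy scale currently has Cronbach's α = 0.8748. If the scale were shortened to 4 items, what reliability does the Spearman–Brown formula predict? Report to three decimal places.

predicted reliability = 0.777

Length factor m = 4/8 = 0.5000
α' = m·α / (1 − (1−m)·α)
   = 4/8 × 0.8748 / (1 − (1 − 4/8) × 0.8748)
   = 0.4374 / 0.5626 = 0.777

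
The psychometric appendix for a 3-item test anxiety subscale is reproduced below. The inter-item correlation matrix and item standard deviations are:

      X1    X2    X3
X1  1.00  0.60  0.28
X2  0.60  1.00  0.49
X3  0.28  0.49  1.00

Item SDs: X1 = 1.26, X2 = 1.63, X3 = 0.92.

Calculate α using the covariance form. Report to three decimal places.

α = 0.711

Σσ²ᵢ = 1.26² + 1.63² + 0.92² = 5.0909
Covariances σ_ij = r_ij · s_i · s_j:
  σ(X1,X2) = 0.60 × 1.26 × 1.63 = 1.2323
  σ(X1,X3) = 0.28 × 1.26 × 0.92 = 0.3246
  σ(X2,X3) = 0.49 × 1.63 × 0.92 = 0.7348
σ²_T = Σσ²ᵢ + 2·Σσ_ij = 5.0909 + 2 × 2.2917 = 9.6743
α = (3/2)·(1 − 5.0909/9.6743) = 0.711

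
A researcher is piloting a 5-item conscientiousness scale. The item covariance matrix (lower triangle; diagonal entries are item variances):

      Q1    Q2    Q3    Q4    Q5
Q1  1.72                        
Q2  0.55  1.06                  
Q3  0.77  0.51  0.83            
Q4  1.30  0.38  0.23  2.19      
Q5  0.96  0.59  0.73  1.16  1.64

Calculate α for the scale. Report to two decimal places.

Σσᵢ² = 1.72 + 1.06 + 0.83 + 2.19 + 1.64 = 7.44
Σ_{i<j} σ_ij = 7.18
Var(T) = 7.44 + 2 × 7.18 = 21.80
α = (k/(k−1))·(1 − Σσᵢ²/Var(T)) = (5/4)·(1 − 7.44/21.80) = 0.82

α = 0.82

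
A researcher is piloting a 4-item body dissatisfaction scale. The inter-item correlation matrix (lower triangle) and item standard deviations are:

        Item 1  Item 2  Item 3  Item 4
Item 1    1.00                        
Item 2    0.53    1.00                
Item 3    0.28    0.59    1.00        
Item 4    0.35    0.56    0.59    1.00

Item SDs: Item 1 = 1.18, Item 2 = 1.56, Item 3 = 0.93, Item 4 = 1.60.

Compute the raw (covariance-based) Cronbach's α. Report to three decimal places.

Σσ²ᵢ = 1.18² + 1.56² + 0.93² + 1.60² = 7.2509
Covariances σ_ij = r_ij · s_i · s_j:
  σ(Item 1,Item 2) = 0.53 × 1.18 × 1.56 = 0.9756
  σ(Item 1,Item 3) = 0.28 × 1.18 × 0.93 = 0.3073
  σ(Item 1,Item 4) = 0.35 × 1.18 × 1.60 = 0.6608
  σ(Item 2,Item 3) = 0.59 × 1.56 × 0.93 = 0.8560
  σ(Item 2,Item 4) = 0.56 × 1.56 × 1.60 = 1.3978
  σ(Item 3,Item 4) = 0.59 × 0.93 × 1.60 = 0.8779
σ²_T = Σσ²ᵢ + 2·Σσ_ij = 7.2509 + 2 × 5.0754 = 17.4017
α = (4/3)·(1 − 7.2509/17.4017) = 0.778

Cronbach's α = 0.778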